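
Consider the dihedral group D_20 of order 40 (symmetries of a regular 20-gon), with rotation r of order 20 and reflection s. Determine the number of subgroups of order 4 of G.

11

|G| = 40 and 4 | 40, so subgroups of order 4 are possible by Lagrange.
The subgroups of order 4 are: {e, r^10, s, r^10s}; {e, r^10, rs, r^11s}; {e, r^10, r^2s, r^12s}; {e, r^10, r^3s, r^13s}; … (11 in all).
So G has 11 subgroups of order 4.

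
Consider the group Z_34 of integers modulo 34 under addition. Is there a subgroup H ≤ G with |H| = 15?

No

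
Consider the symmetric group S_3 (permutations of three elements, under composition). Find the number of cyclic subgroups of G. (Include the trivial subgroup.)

5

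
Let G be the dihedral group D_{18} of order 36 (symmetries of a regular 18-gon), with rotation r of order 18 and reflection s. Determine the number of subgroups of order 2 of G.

19

|G| = 36 and 2 | 36, so subgroups of order 2 are possible by Lagrange.
The subgroups of order 2 are: {e, r^10s}; {e, r^11s}; {e, r^12s}; {e, r^13s}; … (19 in all).
So G has 19 subgroups of order 2.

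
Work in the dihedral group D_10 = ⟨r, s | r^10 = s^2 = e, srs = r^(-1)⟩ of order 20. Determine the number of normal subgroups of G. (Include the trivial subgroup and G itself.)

7

G has 22 subgroups. Checking conjugation-invariance by order — order 1: 1/1 normal; order 2: 1/11 normal; order 4: 0/5 normal; order 5: 1/1 normal; order 10: 3/3 normal; order 20: 1/1 normal.
Total normal subgroups: 7.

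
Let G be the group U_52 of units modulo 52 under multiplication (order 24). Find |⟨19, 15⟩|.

|⟨19⟩| = 12 and |⟨15⟩| = 12, so |H| is a multiple of lcm(12, 12) = 12 and divides |G| = 24.
Closing under the operation: H = {1, 7, 9, 11, 15, 17, 19, 25, 29, 31, 47, 49}, so |H| = 12.

12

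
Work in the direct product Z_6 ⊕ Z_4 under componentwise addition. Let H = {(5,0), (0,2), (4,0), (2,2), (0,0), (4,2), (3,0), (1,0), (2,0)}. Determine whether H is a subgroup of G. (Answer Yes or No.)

|H| = 9 does not divide |G| = 24, so by Lagrange H is not a subgroup.

No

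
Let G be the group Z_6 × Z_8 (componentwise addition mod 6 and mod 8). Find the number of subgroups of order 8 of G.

|G| = 48 and 8 | 48, so subgroups of order 8 are possible by Lagrange.
The subgroups of order 8 are: {(0,0), (0,1), (0,2), (0,3), (0,4), (0,5), (0,6), (0,7)}; {(0,0), (0,2), (0,4), (0,6), (3,0), (3,2), (3,4), (3,6)}; {(0,0), (0,2), (0,4), (0,6), (3,1), (3,3), (3,5), (3,7)}.
So G has 3 subgroups of order 8.

3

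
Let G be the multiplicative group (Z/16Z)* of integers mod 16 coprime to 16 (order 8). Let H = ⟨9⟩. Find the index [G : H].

|⟨9⟩| = 2 and |G| = 8.
By Lagrange, [G : H] = |G|/|H| = 8/2 = 4.

4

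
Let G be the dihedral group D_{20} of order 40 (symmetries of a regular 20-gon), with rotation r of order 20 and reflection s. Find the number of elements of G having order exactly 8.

No element of G has order 8 (even though 8 | 40).

0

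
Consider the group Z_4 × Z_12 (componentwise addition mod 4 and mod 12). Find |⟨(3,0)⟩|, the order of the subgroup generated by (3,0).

4

The order of (3,0) in Z_4 × Z_12 is lcm(ord(3) in Z_4, ord(0) in Z_12).
ord(3) = 4 and ord(0) = 1, so |⟨(3,0)⟩| = lcm(4, 1) = 4.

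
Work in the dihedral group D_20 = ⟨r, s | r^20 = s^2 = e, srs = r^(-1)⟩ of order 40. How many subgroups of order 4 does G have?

|G| = 40 and 4 | 40, so subgroups of order 4 are possible by Lagrange.
The subgroups of order 4 are: {e, r^10, s, r^10s}; {e, r^10, rs, r^11s}; {e, r^10, r^2s, r^12s}; {e, r^10, r^3s, r^13s}; … (11 in all).
So G has 11 subgroups of order 4.

11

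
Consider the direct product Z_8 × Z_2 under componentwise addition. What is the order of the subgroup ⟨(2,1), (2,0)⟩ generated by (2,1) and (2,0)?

|⟨(2,1)⟩| = 4 and |⟨(2,0)⟩| = 4, so |H| is a multiple of lcm(4, 4) = 4 and divides |G| = 16.
Closing under the operation: H = {(0,0), (0,1), (2,0), (2,1), (4,0), (4,1), (6,0), (6,1)}, so |H| = 8.

8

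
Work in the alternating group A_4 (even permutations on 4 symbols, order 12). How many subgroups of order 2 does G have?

|G| = 12 and 2 | 12, so subgroups of order 2 are possible by Lagrange.
The subgroups of order 2 are: {e, (1 2)(3 4)}; {e, (1 3)(2 4)}; {e, (1 4)(2 3)}.
So G has 3 subgroups of order 2.

3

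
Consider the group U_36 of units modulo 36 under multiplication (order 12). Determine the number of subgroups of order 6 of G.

3

|G| = 12 and 6 | 12, so subgroups of order 6 are possible by Lagrange.
The subgroups of order 6 are: {1, 11, 13, 23, 25, 35}; {1, 5, 13, 17, 25, 29}; {1, 7, 13, 19, 25, 31}.
So G has 3 subgroups of order 6.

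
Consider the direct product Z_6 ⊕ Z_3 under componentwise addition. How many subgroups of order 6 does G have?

4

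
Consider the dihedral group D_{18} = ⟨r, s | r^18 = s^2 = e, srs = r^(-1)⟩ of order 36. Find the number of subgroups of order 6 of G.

7

|G| = 36 and 6 | 36, so subgroups of order 6 are possible by Lagrange.
The subgroups of order 6 are: {e, r^6, r^12, r^4s, r^10s, r^16s}; {e, r^6, r^12, r^5s, r^11s, r^17s}; {e, r^6, r^12, s, r^6s, r^12s}; {e, r^6, r^12, rs, r^7s, r^13s}; … (7 in all).
So G has 7 subgroups of order 6.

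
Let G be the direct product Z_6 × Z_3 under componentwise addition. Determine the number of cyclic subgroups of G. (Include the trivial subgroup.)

Each element a generates a cyclic subgroup ⟨a⟩; distinct elements may generate the same one (a cyclic group of order d has φ(d) generators).
Cyclic subgroups by order — order 1: 1; order 2: 1; order 3: 4; order 6: 4.
Total: 10.

10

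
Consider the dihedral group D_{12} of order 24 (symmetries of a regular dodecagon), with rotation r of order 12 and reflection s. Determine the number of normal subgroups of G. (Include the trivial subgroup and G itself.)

G has 34 subgroups. Checking conjugation-invariance by order — order 1: 1/1 normal; order 2: 1/13 normal; order 3: 1/1 normal; order 4: 1/7 normal; order 6: 1/5 normal; order 8: 0/3 normal; order 12: 3/3 normal; order 24: 1/1 normal.
Total normal subgroups: 9.

9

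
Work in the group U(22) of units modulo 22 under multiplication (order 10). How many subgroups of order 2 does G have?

|G| = 10 and 2 | 10, so subgroups of order 2 are possible by Lagrange.
The subgroups of order 2 are: {1, 21}.
So G has 1 subgroup of order 2.

1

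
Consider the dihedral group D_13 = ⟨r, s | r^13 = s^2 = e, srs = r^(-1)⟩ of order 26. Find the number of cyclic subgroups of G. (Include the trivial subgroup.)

15

Group the elements of G by the cyclic subgroup they generate; each cyclic subgroup of order d accounts for φ(d) elements.
Cyclic subgroups by order — order 1: 1; order 2: 13; order 13: 1.
Total: 15.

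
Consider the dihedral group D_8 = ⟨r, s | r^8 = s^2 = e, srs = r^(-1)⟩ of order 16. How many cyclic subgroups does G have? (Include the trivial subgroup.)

12

A cyclic subgroup of order d is generated by each of its φ(d) elements of order d, so the cyclic subgroups of order d number (#elements of order d)/φ(d).
Cyclic subgroups by order — order 1: 1; order 2: 9; order 4: 1; order 8: 1.
Total: 12.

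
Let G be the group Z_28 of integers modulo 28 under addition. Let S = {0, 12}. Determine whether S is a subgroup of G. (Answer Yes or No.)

No

12 ∈ S but its inverse 16 ∉ S, so S is not a subgroup.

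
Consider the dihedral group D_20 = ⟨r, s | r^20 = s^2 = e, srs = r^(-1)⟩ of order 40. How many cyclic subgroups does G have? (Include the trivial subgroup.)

26

Each element a generates a cyclic subgroup ⟨a⟩; distinct elements may generate the same one (a cyclic group of order d has φ(d) generators).
Cyclic subgroups by order — order 1: 1; order 2: 21; order 4: 1; order 5: 1; order 10: 1; order 20: 1.
Total: 26.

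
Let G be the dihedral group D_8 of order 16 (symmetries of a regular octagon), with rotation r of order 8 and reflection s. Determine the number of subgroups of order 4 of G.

|G| = 16 and 4 | 16, so subgroups of order 4 are possible by Lagrange.
The subgroups of order 4 are: {e, r^2, r^4, r^6}; {e, r^4, r^2s, r^6s}; {e, r^4, r^3s, r^7s}; {e, r^4, s, r^4s}; … (5 in all).
So G has 5 subgroups of order 4.

5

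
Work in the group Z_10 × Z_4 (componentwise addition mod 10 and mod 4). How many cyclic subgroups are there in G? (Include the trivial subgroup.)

12

Group the elements of G by the cyclic subgroup they generate; each cyclic subgroup of order d accounts for φ(d) elements.
Cyclic subgroups by order — order 1: 1; order 2: 3; order 4: 2; order 5: 1; order 10: 3; order 20: 2.
Total: 12.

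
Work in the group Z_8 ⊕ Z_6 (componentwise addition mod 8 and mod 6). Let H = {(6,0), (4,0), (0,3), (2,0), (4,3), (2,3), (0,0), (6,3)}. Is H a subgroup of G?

Yes

|H| = 8 divides |G| = 48, consistent with Lagrange.
H contains the identity, every element's inverse is in H, and H is closed under +: it is a subgroup.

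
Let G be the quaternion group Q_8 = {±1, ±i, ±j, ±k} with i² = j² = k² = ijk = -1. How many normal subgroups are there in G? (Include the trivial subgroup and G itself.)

G has 6 subgroups. Checking conjugation-invariance by order — order 1: 1/1 normal; order 2: 1/1 normal; order 4: 3/3 normal; order 8: 1/1 normal.
Total normal subgroups: 6.

6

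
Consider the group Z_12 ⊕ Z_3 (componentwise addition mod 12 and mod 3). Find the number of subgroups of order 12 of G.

|G| = 36 and 12 | 36, so subgroups of order 12 are possible by Lagrange.
The subgroups of order 12 are: {(0,0), (0,1), (0,2), (3,0), (3,1), (3,2), (6,0), (6,1), (6,2), (9,0), (9,1), (9,2)}; {(0,0), (1,0), (2,0), (3,0), (4,0), (5,0), (6,0), (7,0), (8,0), (9,0), (10,0), (11,0)}; {(0,0), (1,1), (2,2), (3,0), (4,1), (5,2), (6,0), (7,1), (8,2), (9,0), (10,1), (11,2)}; {(0,0), (1,2), (2,1), (3,0), (4,2), (5,1), (6,0), (7,2), (8,1), (9,0), (10,2), (11,1)}.
So G has 4 subgroups of order 12.

4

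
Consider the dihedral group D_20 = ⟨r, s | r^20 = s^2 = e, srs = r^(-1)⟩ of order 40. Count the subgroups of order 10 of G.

5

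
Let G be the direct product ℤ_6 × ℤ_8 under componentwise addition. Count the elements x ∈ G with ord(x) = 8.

8

An element (a,b) has order lcm(ord(a), ord(b)); count pairs with lcm equal to 8.
Enumerating gives 8 such elements.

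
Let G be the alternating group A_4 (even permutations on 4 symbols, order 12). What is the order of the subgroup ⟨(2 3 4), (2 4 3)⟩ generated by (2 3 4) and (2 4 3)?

|⟨(2 3 4)⟩| = 3 and |⟨(2 4 3)⟩| = 3, so |H| is a multiple of lcm(3, 3) = 3 and divides |G| = 12.
Closing under the operation: H = {e, (2 3 4), (2 4 3)}, so |H| = 3.

3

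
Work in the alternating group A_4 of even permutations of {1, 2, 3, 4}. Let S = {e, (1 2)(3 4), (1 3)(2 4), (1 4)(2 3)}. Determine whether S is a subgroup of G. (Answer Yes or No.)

|S| = 4 divides |G| = 12, consistent with Lagrange.
S contains the identity, every element's inverse is in S, and S is closed under ∘: it is a subgroup.

Yes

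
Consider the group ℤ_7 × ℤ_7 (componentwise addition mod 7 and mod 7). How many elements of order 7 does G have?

An element (a,b) has order lcm(ord(a), ord(b)); count pairs with lcm equal to 7.
Enumerating gives 48 such elements.

48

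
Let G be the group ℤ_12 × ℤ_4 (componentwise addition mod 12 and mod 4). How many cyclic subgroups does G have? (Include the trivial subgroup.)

Each element a generates a cyclic subgroup ⟨a⟩; distinct elements may generate the same one (a cyclic group of order d has φ(d) generators).
Cyclic subgroups by order — order 1: 1; order 2: 3; order 3: 1; order 4: 6; order 6: 3; order 12: 6.
Total: 20.

20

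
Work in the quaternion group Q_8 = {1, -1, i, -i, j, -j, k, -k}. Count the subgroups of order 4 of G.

|G| = 8 and 4 | 8, so subgroups of order 4 are possible by Lagrange.
The subgroups of order 4 are: {1, -1, i, -i}; {1, -1, j, -j}; {1, -1, k, -k}.
So G has 3 subgroups of order 4.

3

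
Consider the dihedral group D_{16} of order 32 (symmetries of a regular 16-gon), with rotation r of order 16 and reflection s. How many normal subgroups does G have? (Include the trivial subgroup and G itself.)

8

G has 36 subgroups. Checking conjugation-invariance by order — order 1: 1/1 normal; order 2: 1/17 normal; order 4: 1/9 normal; order 8: 1/5 normal; order 16: 3/3 normal; order 32: 1/1 normal.
Total normal subgroups: 8.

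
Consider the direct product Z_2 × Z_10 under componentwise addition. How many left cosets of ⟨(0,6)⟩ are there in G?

4

|⟨(0,6)⟩| = 5 and |G| = 20.
By Lagrange, [G : H] = |G|/|H| = 20/5 = 4.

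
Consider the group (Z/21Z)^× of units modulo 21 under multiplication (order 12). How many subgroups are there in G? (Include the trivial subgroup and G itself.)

|G| = 12, so by Lagrange every subgroup order divides 12. Divisors: 1, 2, 3, 4, 6, 12.
Subgroups by order — order 1: 1; order 2: 3; order 3: 1; order 4: 1; order 6: 3; order 12: 1.
Total: 1 + 3 + 1 + 1 + 3 + 1 = 10.

10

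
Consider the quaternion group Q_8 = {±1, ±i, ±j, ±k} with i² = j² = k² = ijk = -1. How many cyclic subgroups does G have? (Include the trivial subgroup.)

A cyclic subgroup of order d is generated by each of its φ(d) elements of order d, so the cyclic subgroups of order d number (#elements of order d)/φ(d).
Cyclic subgroups by order — order 1: 1; order 2: 1; order 4: 3.
Total: 5.

5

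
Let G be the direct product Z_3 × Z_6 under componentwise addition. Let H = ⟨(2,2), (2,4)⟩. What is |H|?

|⟨(2,2)⟩| = 3 and |⟨(2,4)⟩| = 3, so |H| is a multiple of lcm(3, 3) = 3 and divides |G| = 18.
Closing under the operation: H = {(0,0), (0,2), (0,4), (1,0), (1,2), (1,4), (2,0), (2,2), (2,4)}, so |H| = 9.

9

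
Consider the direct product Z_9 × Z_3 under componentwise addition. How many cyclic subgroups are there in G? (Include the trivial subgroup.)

8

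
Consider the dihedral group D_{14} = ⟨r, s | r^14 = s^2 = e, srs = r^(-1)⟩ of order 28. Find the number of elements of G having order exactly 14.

6

The elements of order 14 are: r, r^3, r^5, r^9, r^11, r^13.
That's 6.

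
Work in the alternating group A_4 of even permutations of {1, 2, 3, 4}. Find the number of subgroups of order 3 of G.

4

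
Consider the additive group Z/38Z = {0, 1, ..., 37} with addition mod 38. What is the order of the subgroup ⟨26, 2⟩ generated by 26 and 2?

19

|⟨26⟩| = 19 and |⟨2⟩| = 19, so |H| is a multiple of lcm(19, 19) = 19 and divides |G| = 38.
Closing under the operation: H = {0, 2, 4, 6, 8, 10, 12, 14, 16, 18, 20, 22, 24, 26, 28, 30, 32, 34, 36}, so |H| = 19.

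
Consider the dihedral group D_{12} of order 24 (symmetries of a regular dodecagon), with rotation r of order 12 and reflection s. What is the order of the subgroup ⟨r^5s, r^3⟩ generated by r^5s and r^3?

|⟨r^5s⟩| = 2 and |⟨r^3⟩| = 4, so |H| is a multiple of lcm(2, 4) = 4 and divides |G| = 24.
Closing under the operation: H = {e, r^3, r^6, r^9, r^2s, r^5s, r^8s, r^11s}, so |H| = 8.

8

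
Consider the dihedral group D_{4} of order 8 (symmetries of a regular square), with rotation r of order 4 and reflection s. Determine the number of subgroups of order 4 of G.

|G| = 8 and 4 | 8, so subgroups of order 4 are possible by Lagrange.
The subgroups of order 4 are: {e, r, r^2, r^3}; {e, r^2, s, r^2s}; {e, r^2, rs, r^3s}.
So G has 3 subgroups of order 4.

3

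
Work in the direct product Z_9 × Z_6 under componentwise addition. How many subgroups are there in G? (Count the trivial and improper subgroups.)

|G| = 54, so by Lagrange every subgroup order divides 54. Divisors: 1, 2, 3, 6, 9, 18, 27, 54.
Subgroups by order — order 1: 1; order 2: 1; order 3: 4; order 6: 4; order 9: 4; order 18: 4; order 27: 1; order 54: 1.
Total: 1 + 1 + 4 + 4 + 4 + 4 + 1 + 1 = 20.

20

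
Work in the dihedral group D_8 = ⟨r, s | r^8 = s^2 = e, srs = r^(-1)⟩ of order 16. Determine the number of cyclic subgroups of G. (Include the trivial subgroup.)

Group the elements of G by the cyclic subgroup they generate; each cyclic subgroup of order d accounts for φ(d) elements.
Cyclic subgroups by order — order 1: 1; order 2: 9; order 4: 1; order 8: 1.
Total: 12.

12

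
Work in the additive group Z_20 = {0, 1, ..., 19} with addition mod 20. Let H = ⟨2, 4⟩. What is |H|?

10

|⟨2⟩| = 10 and |⟨4⟩| = 5, so |H| is a multiple of lcm(10, 5) = 10 and divides |G| = 20.
Closing under the operation: H = {0, 2, 4, 6, 8, 10, 12, 14, 16, 18}, so |H| = 10.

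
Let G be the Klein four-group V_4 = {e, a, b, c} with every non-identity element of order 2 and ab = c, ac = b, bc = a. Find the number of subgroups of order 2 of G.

|G| = 4 and 2 | 4, so subgroups of order 2 are possible by Lagrange.
The subgroups of order 2 are: {e, a}; {e, b}; {e, c}.
So G has 3 subgroups of order 2.

3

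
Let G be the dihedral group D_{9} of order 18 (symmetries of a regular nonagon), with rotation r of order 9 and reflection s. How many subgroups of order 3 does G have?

|G| = 18 and 3 | 18, so subgroups of order 3 are possible by Lagrange.
The subgroups of order 3 are: {e, r^3, r^6}.
So G has 1 subgroup of order 3.

1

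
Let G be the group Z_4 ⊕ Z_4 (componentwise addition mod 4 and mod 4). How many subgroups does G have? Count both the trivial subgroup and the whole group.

15

|G| = 16, so by Lagrange every subgroup order divides 16. Divisors: 1, 2, 4, 8, 16.
Subgroups by order — order 1: 1; order 2: 3; order 4: 7; order 8: 3; order 16: 1.
Total: 1 + 3 + 7 + 3 + 1 = 15.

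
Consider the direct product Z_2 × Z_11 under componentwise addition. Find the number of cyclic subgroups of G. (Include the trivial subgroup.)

4

Each element a generates a cyclic subgroup ⟨a⟩; distinct elements may generate the same one (a cyclic group of order d has φ(d) generators).
Cyclic subgroups by order — order 1: 1; order 2: 1; order 11: 1; order 22: 1.
Total: 4.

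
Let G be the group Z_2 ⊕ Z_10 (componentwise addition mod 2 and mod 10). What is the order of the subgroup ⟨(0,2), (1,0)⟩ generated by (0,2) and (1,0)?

|⟨(0,2)⟩| = 5 and |⟨(1,0)⟩| = 2, so |H| is a multiple of lcm(5, 2) = 10 and divides |G| = 20.
Closing under the operation: H = {(0,0), (0,2), (0,4), (0,6), (0,8), (1,0), (1,2), (1,4), (1,6), (1,8)}, so |H| = 10.

10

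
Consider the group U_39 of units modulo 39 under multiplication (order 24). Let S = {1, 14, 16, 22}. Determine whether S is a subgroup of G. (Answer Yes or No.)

No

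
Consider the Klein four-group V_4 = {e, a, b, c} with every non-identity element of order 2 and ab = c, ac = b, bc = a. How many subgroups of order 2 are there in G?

3

|G| = 4 and 2 | 4, so subgroups of order 2 are possible by Lagrange.
The subgroups of order 2 are: {e, a}; {e, b}; {e, c}.
So G has 3 subgroups of order 2.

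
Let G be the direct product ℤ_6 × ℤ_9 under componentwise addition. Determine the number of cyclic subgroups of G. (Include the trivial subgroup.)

16

Group the elements of G by the cyclic subgroup they generate; each cyclic subgroup of order d accounts for φ(d) elements.
Cyclic subgroups by order — order 1: 1; order 2: 1; order 3: 4; order 6: 4; order 9: 3; order 18: 3.
Total: 16.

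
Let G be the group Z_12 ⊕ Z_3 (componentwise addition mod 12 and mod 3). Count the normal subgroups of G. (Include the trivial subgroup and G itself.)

G is abelian, so every subgroup is normal.
G has 18 subgroups in total, hence 18 normal subgroups.

18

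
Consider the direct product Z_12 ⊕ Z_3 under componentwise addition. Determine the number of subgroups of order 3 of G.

4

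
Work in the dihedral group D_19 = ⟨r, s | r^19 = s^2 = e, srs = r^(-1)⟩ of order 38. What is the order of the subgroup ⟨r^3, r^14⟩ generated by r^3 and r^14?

|⟨r^3⟩| = 19 and |⟨r^14⟩| = 19, so |H| is a multiple of lcm(19, 19) = 19 and divides |G| = 38.
Closing under the operation: H = {e, r, r^2, r^3, r^4, r^5, r^6, r^7, r^8, r^9, r^10, r^11, r^12, r^13, r^14, r^15, r^16, r^17, r^18}, so |H| = 19.

19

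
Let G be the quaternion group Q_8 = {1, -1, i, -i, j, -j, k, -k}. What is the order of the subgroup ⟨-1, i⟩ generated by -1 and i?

4

|⟨-1⟩| = 2 and |⟨i⟩| = 4, so |H| is a multiple of lcm(2, 4) = 4 and divides |G| = 8.
Closing under the operation: H = {1, -1, i, -i}, so |H| = 4.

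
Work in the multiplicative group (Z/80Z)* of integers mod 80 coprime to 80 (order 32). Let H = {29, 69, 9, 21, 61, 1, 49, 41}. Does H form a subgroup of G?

Yes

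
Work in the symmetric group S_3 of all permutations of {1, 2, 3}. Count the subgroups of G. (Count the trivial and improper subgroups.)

6

|G| = 6, so by Lagrange every subgroup order divides 6. Divisors: 1, 2, 3, 6.
Subgroups by order — order 1: 1; order 2: 3; order 3: 1; order 6: 1.
Total: 1 + 3 + 1 + 1 = 6.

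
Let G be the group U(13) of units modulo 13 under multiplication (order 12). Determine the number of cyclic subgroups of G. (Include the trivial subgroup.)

6

A cyclic subgroup of order d is generated by each of its φ(d) elements of order d, so the cyclic subgroups of order d number (#elements of order d)/φ(d).
Cyclic subgroups by order — order 1: 1; order 2: 1; order 3: 1; order 4: 1; order 6: 1; order 12: 1.
Total: 6.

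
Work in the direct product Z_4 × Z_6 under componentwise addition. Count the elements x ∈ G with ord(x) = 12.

An element (a,b) has order lcm(ord(a), ord(b)); count pairs with lcm equal to 12.
Enumerating gives 8 such elements.

8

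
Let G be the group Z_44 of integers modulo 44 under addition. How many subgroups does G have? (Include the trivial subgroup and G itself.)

Subgroups of the cyclic group Z_44 correspond bijectively to divisors of 44.
Divisors of 44: 1, 2, 4, 11, 22, 44.
So Z_44 has 6 subgroups.

6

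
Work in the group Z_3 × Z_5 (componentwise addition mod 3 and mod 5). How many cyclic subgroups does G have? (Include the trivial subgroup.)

4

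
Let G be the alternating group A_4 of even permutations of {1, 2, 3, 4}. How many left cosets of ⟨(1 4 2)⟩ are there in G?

|⟨(1 4 2)⟩| = 3 and |G| = 12.
By Lagrange, [G : H] = |G|/|H| = 12/3 = 4.

4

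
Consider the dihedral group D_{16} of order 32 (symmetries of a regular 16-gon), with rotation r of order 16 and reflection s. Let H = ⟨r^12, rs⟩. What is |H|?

|⟨r^12⟩| = 4 and |⟨rs⟩| = 2, so |H| is a multiple of lcm(4, 2) = 4 and divides |G| = 32.
Closing under the operation: H = {e, r^4, r^8, r^12, rs, r^5s, r^9s, r^13s}, so |H| = 8.

8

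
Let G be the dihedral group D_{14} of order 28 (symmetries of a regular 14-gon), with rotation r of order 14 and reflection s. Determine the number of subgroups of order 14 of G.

|G| = 28 and 14 | 28, so subgroups of order 14 are possible by Lagrange.
The subgroups of order 14 are: {e, r, r^2, r^3, r^4, r^5, r^6, r^7, r^8, r^9, r^10, r^11, r^12, r^13}; {e, r^2, r^4, r^6, r^8, r^10, r^12, s, r^2s, r^4s, r^6s, r^8s, r^10s, r^12s}; {e, r^2, r^4, r^6, r^8, r^10, r^12, rs, r^3s, r^5s, r^7s, r^9s, r^11s, r^13s}.
So G has 3 subgroups of order 14.

3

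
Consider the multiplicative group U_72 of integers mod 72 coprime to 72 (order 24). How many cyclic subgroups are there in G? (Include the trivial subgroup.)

A cyclic subgroup of order d is generated by each of its φ(d) elements of order d, so the cyclic subgroups of order d number (#elements of order d)/φ(d).
Cyclic subgroups by order — order 1: 1; order 2: 7; order 3: 1; order 6: 7.
Total: 16.

16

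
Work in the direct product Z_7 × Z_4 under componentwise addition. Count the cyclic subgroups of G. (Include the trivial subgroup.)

6

Group the elements of G by the cyclic subgroup they generate; each cyclic subgroup of order d accounts for φ(d) elements.
Cyclic subgroups by order — order 1: 1; order 2: 1; order 4: 1; order 7: 1; order 14: 1; order 28: 1.
Total: 6.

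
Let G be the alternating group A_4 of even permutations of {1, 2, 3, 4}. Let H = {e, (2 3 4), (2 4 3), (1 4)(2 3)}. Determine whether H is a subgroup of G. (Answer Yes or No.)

Closure fails: (2 4 3) ∘ (1 4)(2 3) = (1 3 4) ∉ H. So H is not a subgroup.

No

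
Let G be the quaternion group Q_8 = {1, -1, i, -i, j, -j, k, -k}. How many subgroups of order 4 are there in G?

3

|G| = 8 and 4 | 8, so subgroups of order 4 are possible by Lagrange.
The subgroups of order 4 are: {1, -1, i, -i}; {1, -1, j, -j}; {1, -1, k, -k}.
So G has 3 subgroups of order 4.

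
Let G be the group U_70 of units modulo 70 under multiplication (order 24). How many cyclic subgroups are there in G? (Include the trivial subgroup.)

Each element a generates a cyclic subgroup ⟨a⟩; distinct elements may generate the same one (a cyclic group of order d has φ(d) generators).
Cyclic subgroups by order — order 1: 1; order 2: 3; order 3: 1; order 4: 2; order 6: 3; order 12: 2.
Total: 12.

12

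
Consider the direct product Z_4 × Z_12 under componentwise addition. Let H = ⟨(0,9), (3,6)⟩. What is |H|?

|⟨(0,9)⟩| = 4 and |⟨(3,6)⟩| = 4, so |H| is a multiple of lcm(4, 4) = 4 and divides |G| = 48.
Closing under the operation: H = {(0,0), (0,3), (0,6), (0,9), (1,0), (1,3), (1,6), (1,9), (2,0), (2,3), (2,6), (2,9), (3,0), (3,3), (3,6), (3,9)}, so |H| = 16.

16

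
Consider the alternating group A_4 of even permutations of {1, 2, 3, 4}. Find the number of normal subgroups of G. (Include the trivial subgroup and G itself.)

3

G has 10 subgroups. Checking conjugation-invariance by order — order 1: 1/1 normal; order 2: 0/3 normal; order 3: 0/4 normal; order 4: 1/1 normal; order 12: 1/1 normal.
Total normal subgroups: 3.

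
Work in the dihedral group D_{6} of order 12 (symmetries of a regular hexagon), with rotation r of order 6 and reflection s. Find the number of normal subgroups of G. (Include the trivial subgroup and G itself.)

7

G has 16 subgroups. Checking conjugation-invariance by order — order 1: 1/1 normal; order 2: 1/7 normal; order 3: 1/1 normal; order 4: 0/3 normal; order 6: 3/3 normal; order 12: 1/1 normal.
Total normal subgroups: 7.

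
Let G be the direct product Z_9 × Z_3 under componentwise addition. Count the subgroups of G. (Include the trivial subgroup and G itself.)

10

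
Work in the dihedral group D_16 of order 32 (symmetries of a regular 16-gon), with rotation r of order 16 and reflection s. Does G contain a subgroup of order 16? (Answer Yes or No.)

Yes

16 | 32. A subgroup of order 16 is {e, r, r^2, r^3, r^4, r^5, r^6, r^7, r^8, r^9, r^10, r^11, r^12, r^13, r^14, r^15}.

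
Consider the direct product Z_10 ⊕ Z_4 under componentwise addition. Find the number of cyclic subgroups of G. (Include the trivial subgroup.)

12

A cyclic subgroup of order d is generated by each of its φ(d) elements of order d, so the cyclic subgroups of order d number (#elements of order d)/φ(d).
Cyclic subgroups by order — order 1: 1; order 2: 3; order 4: 2; order 5: 1; order 10: 3; order 20: 2.
Total: 12.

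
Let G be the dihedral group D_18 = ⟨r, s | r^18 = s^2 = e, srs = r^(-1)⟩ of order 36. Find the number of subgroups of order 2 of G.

19

|G| = 36 and 2 | 36, so subgroups of order 2 are possible by Lagrange.
The subgroups of order 2 are: {e, r^10s}; {e, r^11s}; {e, r^12s}; {e, r^13s}; … (19 in all).
So G has 19 subgroups of order 2.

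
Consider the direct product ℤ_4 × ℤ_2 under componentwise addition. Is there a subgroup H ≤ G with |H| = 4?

Yes

4 | 8. A subgroup of order 4 is {(0,0), (0,1), (2,0), (2,1)}.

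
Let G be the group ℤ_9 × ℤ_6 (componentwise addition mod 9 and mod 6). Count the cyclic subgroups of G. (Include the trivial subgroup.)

Group the elements of G by the cyclic subgroup they generate; each cyclic subgroup of order d accounts for φ(d) elements.
Cyclic subgroups by order — order 1: 1; order 2: 1; order 3: 4; order 6: 4; order 9: 3; order 18: 3.
Total: 16.

16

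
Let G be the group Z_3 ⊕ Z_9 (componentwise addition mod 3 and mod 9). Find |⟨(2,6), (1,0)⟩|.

9

|⟨(2,6)⟩| = 3 and |⟨(1,0)⟩| = 3, so |H| is a multiple of lcm(3, 3) = 3 and divides |G| = 27.
Closing under the operation: H = {(0,0), (0,3), (0,6), (1,0), (1,3), (1,6), (2,0), (2,3), (2,6)}, so |H| = 9.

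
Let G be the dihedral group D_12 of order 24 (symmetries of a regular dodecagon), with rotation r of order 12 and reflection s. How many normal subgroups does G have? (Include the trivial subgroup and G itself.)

G has 34 subgroups. Checking conjugation-invariance by order — order 1: 1/1 normal; order 2: 1/13 normal; order 3: 1/1 normal; order 4: 1/7 normal; order 6: 1/5 normal; order 8: 0/3 normal; order 12: 3/3 normal; order 24: 1/1 normal.
Total normal subgroups: 9.

9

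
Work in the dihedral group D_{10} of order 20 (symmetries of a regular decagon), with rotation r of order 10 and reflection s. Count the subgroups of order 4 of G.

|G| = 20 and 4 | 20, so subgroups of order 4 are possible by Lagrange.
The subgroups of order 4 are: {e, r^5, r^2s, r^7s}; {e, r^5, r^3s, r^8s}; {e, r^5, r^4s, r^9s}; {e, r^5, s, r^5s}; … (5 in all).
So G has 5 subgroups of order 4.

5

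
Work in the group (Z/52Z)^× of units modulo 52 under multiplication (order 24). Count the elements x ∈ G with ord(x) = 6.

The elements of order 6 are: 3, 17, 23, 35, 43, 49.
That's 6.

6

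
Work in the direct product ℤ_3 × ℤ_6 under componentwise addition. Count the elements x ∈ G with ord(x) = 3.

8

An element (a,b) has order lcm(ord(a), ord(b)); count pairs with lcm equal to 3.
Enumerating gives 8 such elements.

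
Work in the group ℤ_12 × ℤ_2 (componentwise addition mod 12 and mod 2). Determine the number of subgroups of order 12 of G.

|G| = 24 and 12 | 24, so subgroups of order 12 are possible by Lagrange.
The subgroups of order 12 are: {(0,0), (0,1), (2,0), (2,1), (4,0), (4,1), (6,0), (6,1), (8,0), (8,1), (10,0), (10,1)}; {(0,0), (1,0), (2,0), (3,0), (4,0), (5,0), (6,0), (7,0), (8,0), (9,0), (10,0), (11,0)}; {(0,0), (1,1), (2,0), (3,1), (4,0), (5,1), (6,0), (7,1), (8,0), (9,1), (10,0), (11,1)}.
So G has 3 subgroups of order 12.

3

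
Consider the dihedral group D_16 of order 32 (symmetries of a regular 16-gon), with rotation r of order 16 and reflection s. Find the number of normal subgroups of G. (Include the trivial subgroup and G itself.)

8

G has 36 subgroups. Checking conjugation-invariance by order — order 1: 1/1 normal; order 2: 1/17 normal; order 4: 1/9 normal; order 8: 1/5 normal; order 16: 3/3 normal; order 32: 1/1 normal.
Total normal subgroups: 8.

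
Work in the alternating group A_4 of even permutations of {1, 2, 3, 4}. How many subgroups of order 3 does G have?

|G| = 12 and 3 | 12, so subgroups of order 3 are possible by Lagrange.
The subgroups of order 3 are: {e, (1 2 3), (1 3 2)}; {e, (1 2 4), (1 4 2)}; {e, (1 3 4), (1 4 3)}; {e, (2 3 4), (2 4 3)}.
So G has 4 subgroups of order 3.

4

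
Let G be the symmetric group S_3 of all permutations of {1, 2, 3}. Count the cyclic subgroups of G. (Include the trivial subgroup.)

5

A cyclic subgroup of order d is generated by each of its φ(d) elements of order d, so the cyclic subgroups of order d number (#elements of order d)/φ(d).
Cyclic subgroups by order — order 1: 1; order 2: 3; order 3: 1.
Total: 5.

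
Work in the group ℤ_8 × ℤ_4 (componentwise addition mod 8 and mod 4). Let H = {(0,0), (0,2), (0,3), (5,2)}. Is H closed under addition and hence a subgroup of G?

No

(5,2) ∈ H but its inverse (3,2) ∉ H, so H is not a subgroup.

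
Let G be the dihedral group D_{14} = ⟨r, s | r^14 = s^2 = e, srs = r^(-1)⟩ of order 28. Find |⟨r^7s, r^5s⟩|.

14

|⟨r^7s⟩| = 2 and |⟨r^5s⟩| = 2, so |H| is a multiple of lcm(2, 2) = 2 and divides |G| = 28.
Closing under the operation: H = {e, r^2, r^4, r^6, r^8, r^10, r^12, rs, r^3s, r^5s, r^7s, r^9s, r^11s, r^13s}, so |H| = 14.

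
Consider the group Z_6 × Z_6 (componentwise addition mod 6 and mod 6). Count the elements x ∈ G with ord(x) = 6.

An element (a,b) has order lcm(ord(a), ord(b)); count pairs with lcm equal to 6.
Enumerating gives 24 such elements.

24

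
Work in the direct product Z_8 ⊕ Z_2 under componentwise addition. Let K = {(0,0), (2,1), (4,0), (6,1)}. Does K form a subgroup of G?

Yes

|K| = 4 divides |G| = 16, consistent with Lagrange.
K contains the identity, every element's inverse is in K, and K is closed under +: it is a subgroup.
In fact K = ⟨(6,1)⟩.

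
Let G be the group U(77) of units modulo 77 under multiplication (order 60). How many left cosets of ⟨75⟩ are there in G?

|⟨75⟩| = 30 and |G| = 60.
By Lagrange, [G : H] = |G|/|H| = 60/30 = 2.

2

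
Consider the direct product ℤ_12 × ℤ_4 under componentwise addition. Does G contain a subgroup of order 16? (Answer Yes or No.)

16 | 48. A subgroup of order 16 is {(0,0), (0,1), (0,2), (0,3), (3,0), (3,1), (3,2), (3,3), (6,0), (6,1), (6,2), (6,3), (9,0), (9,1), (9,2), (9,3)}.

Yes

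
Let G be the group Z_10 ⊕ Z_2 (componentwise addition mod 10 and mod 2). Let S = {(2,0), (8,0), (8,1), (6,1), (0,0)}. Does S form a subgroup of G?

No

(8,1) ∈ S but its inverse (2,1) ∉ S, so S is not a subgroup.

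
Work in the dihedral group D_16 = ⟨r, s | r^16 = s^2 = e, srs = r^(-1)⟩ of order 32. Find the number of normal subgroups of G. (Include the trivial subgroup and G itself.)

G has 36 subgroups. Checking conjugation-invariance by order — order 1: 1/1 normal; order 2: 1/17 normal; order 4: 1/9 normal; order 8: 1/5 normal; order 16: 3/3 normal; order 32: 1/1 normal.
Total normal subgroups: 8.

8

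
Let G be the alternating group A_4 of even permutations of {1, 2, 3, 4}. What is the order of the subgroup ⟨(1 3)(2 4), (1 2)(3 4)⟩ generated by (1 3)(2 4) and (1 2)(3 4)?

4

|⟨(1 3)(2 4)⟩| = 2 and |⟨(1 2)(3 4)⟩| = 2, so |H| is a multiple of lcm(2, 2) = 2 and divides |G| = 12.
Closing under the operation: H = {e, (1 2)(3 4), (1 3)(2 4), (1 4)(2 3)}, so |H| = 4.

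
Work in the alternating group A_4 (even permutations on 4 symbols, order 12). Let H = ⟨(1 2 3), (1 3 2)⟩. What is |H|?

|⟨(1 2 3)⟩| = 3 and |⟨(1 3 2)⟩| = 3, so |H| is a multiple of lcm(3, 3) = 3 and divides |G| = 12.
Closing under the operation: H = {e, (1 2 3), (1 3 2)}, so |H| = 3.

3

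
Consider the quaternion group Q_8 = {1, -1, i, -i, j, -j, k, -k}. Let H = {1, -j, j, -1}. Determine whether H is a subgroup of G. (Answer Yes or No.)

Yes

|H| = 4 divides |G| = 8, consistent with Lagrange.
H contains the identity, every element's inverse is in H, and H is closed under ·: it is a subgroup.
In fact H = ⟨j⟩.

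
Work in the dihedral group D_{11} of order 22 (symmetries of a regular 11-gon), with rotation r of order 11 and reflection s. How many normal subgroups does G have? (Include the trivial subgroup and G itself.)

3

G has 14 subgroups. Checking conjugation-invariance by order — order 1: 1/1 normal; order 2: 0/11 normal; order 11: 1/1 normal; order 22: 1/1 normal.
Total normal subgroups: 3.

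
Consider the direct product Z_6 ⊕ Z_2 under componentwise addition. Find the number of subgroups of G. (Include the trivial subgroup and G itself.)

10

|G| = 12, so by Lagrange every subgroup order divides 12. Divisors: 1, 2, 3, 4, 6, 12.
Subgroups by order — order 1: 1; order 2: 3; order 3: 1; order 4: 1; order 6: 3; order 12: 1.
Total: 1 + 3 + 1 + 1 + 3 + 1 = 10.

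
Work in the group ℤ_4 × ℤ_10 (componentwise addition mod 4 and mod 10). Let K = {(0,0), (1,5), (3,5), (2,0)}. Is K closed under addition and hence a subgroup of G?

Yes

|K| = 4 divides |G| = 40, consistent with Lagrange.
K contains the identity, every element's inverse is in K, and K is closed under +: it is a subgroup.
In fact K = ⟨(1,5)⟩.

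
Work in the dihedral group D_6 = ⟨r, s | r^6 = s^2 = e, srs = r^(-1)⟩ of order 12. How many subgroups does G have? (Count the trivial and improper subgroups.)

|G| = 12, so by Lagrange every subgroup order divides 12. Divisors: 1, 2, 3, 4, 6, 12.
Subgroups by order — order 1: 1; order 2: 7; order 3: 1; order 4: 3; order 6: 3; order 12: 1.
Total: 1 + 7 + 1 + 3 + 3 + 1 = 16.

16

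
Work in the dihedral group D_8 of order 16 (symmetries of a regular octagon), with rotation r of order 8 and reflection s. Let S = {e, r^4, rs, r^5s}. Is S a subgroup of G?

|S| = 4 divides |G| = 16, consistent with Lagrange.
S contains the identity, every element's inverse is in S, and S is closed under ·: it is a subgroup.

Yes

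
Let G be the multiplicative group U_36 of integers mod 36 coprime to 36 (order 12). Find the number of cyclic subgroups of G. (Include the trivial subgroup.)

8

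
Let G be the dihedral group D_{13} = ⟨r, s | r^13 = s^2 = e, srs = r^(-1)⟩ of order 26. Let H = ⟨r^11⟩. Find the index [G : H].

2

|⟨r^11⟩| = 13 and |G| = 26.
By Lagrange, [G : H] = |G|/|H| = 26/13 = 2.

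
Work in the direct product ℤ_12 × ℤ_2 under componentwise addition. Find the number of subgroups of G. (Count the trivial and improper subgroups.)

16

|G| = 24, so by Lagrange every subgroup order divides 24. Divisors: 1, 2, 3, 4, 6, 8, 12, 24.
Subgroups by order — order 1: 1; order 2: 3; order 3: 1; order 4: 3; order 6: 3; order 8: 1; order 12: 3; order 24: 1.
Total: 1 + 3 + 1 + 3 + 3 + 1 + 3 + 1 = 16.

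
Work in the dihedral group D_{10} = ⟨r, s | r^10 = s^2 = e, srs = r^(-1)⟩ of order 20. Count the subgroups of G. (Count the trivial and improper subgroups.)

|G| = 20, so by Lagrange every subgroup order divides 20. Divisors: 1, 2, 4, 5, 10, 20.
Subgroups by order — order 1: 1; order 2: 11; order 4: 5; order 5: 1; order 10: 3; order 20: 1.
Total: 1 + 11 + 5 + 1 + 3 + 1 = 22.

22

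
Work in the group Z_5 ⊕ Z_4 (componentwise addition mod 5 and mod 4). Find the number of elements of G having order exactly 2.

An element (a,b) has order lcm(ord(a), ord(b)); count pairs with lcm equal to 2.
Enumerating gives 1 such elements.

1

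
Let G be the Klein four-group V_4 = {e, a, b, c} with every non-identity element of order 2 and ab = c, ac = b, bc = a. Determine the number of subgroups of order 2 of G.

3

|G| = 4 and 2 | 4, so subgroups of order 2 are possible by Lagrange.
The subgroups of order 2 are: {e, a}; {e, b}; {e, c}.
So G has 3 subgroups of order 2.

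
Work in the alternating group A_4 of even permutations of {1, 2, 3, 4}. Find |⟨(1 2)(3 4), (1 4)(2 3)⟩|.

4

|⟨(1 2)(3 4)⟩| = 2 and |⟨(1 4)(2 3)⟩| = 2, so |H| is a multiple of lcm(2, 2) = 2 and divides |G| = 12.
Closing under the operation: H = {e, (1 2)(3 4), (1 3)(2 4), (1 4)(2 3)}, so |H| = 4.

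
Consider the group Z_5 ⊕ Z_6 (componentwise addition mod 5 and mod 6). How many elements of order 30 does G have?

8

An element (a,b) has order lcm(ord(a), ord(b)); count pairs with lcm equal to 30.
Enumerating gives 8 such elements.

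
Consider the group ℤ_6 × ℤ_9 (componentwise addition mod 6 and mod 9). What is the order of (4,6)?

3

The order of (4,6) in Z_6 × Z_9 is lcm(ord(4) in Z_6, ord(6) in Z_9).
ord(4) = 3 and ord(6) = 3, so |⟨(4,6)⟩| = lcm(3, 3) = 3.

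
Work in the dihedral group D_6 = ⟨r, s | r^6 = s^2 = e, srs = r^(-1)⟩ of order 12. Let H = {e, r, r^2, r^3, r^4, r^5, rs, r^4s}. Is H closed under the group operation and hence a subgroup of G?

|H| = 8 does not divide |G| = 12, so by Lagrange H is not a subgroup.

No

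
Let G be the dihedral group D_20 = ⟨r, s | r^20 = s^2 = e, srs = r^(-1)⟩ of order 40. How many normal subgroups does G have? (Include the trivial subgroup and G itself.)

9

G has 48 subgroups. Checking conjugation-invariance by order — order 1: 1/1 normal; order 2: 1/21 normal; order 4: 1/11 normal; order 5: 1/1 normal; order 8: 0/5 normal; order 10: 1/5 normal; order 20: 3/3 normal; order 40: 1/1 normal.
Total normal subgroups: 9.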